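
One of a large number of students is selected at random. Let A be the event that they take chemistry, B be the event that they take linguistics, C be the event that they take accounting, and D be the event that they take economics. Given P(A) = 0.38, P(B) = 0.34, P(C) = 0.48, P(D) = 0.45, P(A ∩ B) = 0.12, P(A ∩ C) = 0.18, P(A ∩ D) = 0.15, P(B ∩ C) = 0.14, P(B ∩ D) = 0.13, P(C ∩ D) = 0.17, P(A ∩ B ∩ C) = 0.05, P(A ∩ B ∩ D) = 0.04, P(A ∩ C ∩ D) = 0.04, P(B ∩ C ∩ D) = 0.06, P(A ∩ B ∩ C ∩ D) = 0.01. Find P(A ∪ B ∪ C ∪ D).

0.94

Apply inclusion-exclusion:
P(A ∪ B ∪ C ∪ D) = 0.38 + 0.34 + 0.48 + 0.45 − 0.12 − 0.18 − 0.15 − 0.14 − 0.13 − 0.17 + 0.05 + 0.04 + 0.04 + 0.06 − 0.01 = 0.94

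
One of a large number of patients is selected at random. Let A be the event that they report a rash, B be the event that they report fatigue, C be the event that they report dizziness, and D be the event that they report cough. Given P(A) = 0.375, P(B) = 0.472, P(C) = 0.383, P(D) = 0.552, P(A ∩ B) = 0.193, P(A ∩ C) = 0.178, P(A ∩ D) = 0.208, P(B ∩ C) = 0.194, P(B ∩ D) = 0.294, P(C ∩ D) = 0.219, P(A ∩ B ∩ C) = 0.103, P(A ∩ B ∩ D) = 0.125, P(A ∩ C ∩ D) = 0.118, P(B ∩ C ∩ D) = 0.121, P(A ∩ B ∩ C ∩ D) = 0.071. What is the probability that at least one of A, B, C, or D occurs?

P(A ∪ B ∪ C ∪ D) = 0.375 + 0.472 + 0.383 + 0.552 − 0.193 − 0.178 − 0.208 − 0.194 − 0.294 − 0.219 + 0.103 + 0.125 + 0.118 + 0.121 − 0.071 = 0.892

0.892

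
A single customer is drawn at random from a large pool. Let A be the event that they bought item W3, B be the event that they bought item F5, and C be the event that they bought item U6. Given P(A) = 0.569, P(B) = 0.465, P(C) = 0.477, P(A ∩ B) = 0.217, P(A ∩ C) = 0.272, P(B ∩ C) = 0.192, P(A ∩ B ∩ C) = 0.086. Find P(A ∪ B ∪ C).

Apply inclusion-exclusion:
P(A ∪ B ∪ C) = 0.569 + 0.465 + 0.477 − 0.217 − 0.272 − 0.192 + 0.086 = 0.916

0.916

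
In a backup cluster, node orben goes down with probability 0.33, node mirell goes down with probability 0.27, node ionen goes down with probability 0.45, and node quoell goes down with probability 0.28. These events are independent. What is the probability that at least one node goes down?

0.8063164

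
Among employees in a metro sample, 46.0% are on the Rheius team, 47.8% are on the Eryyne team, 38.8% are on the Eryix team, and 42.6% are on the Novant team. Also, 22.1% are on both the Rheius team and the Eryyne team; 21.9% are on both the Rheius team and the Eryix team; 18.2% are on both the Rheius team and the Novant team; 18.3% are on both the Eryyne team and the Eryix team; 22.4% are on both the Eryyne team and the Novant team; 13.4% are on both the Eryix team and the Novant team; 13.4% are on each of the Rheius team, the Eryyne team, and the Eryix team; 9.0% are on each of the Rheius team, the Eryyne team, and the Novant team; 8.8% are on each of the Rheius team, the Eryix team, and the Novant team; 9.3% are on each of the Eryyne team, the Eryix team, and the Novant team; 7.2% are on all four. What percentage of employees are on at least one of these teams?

92.2%

Apply inclusion-exclusion:
P(union) = 46.0 + 47.8 + 38.8 + 42.6 − 22.1 − 21.9 − 18.2 − 18.3 − 22.4 − 13.4 + 13.4 + 9.0 + 8.8 + 9.3 − 7.2 = 92.2%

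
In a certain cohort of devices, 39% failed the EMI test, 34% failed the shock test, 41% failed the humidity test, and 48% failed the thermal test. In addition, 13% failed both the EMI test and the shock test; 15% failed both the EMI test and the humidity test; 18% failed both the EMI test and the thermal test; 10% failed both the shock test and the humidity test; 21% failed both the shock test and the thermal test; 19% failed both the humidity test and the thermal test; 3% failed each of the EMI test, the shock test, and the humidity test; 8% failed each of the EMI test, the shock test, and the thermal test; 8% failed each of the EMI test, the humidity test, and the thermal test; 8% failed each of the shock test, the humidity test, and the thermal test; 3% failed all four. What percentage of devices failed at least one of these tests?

P(union) = 39 + 34 + 41 + 48 − 13 − 15 − 18 − 10 − 21 − 19 + 3 + 8 + 8 + 8 − 3 = 90%

90%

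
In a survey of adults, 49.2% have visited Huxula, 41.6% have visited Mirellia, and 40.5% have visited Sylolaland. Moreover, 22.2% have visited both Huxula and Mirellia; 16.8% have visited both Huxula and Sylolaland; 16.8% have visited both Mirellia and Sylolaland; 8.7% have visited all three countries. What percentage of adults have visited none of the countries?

15.8%

P(union) = 49.2 + 41.6 + 40.5 − 22.2 − 16.8 − 16.8 + 8.7 = 84.2%
P(none) = 100% − 84.2% = 15.8%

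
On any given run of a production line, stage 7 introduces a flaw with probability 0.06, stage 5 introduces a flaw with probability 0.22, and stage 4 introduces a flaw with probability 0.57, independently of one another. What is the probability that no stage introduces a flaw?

Since the events are independent, P(none) is the product of the individual non-occurrence probabilities.
P(none) = (1 − 0.06) × (1 − 0.22) × (1 − 0.57) = 0.94 × 0.78 × 0.43 = 0.315276

0.315276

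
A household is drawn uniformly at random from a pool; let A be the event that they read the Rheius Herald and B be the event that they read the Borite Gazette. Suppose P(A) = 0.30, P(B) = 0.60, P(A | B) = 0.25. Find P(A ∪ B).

P(A ∩ B) = P(B)·P(A|B) = 0.60 × 0.25 = 0.15
P(A ∪ B) = 0.30 + 0.60 − 0.15 = 0.75

0.75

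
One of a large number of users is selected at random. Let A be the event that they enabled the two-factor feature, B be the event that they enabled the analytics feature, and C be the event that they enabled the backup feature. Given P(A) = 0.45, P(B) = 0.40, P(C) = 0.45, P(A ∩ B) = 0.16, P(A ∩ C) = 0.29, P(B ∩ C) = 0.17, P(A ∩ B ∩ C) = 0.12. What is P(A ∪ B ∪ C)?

By inclusion-exclusion,
P(A ∪ B ∪ C) = 0.45 + 0.40 + 0.45 − 0.16 − 0.29 − 0.17 + 0.12 = 0.80

0.80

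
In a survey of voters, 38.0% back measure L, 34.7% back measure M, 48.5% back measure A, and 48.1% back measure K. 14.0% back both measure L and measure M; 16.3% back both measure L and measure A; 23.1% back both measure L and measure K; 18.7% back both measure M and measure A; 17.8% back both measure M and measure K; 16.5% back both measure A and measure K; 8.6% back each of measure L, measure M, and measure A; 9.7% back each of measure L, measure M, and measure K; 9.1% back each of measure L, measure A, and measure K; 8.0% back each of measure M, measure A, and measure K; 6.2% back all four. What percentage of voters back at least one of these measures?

By inclusion–exclusion:
P(at least one) = 38.0 + 34.7 + 48.5 + 48.1 − 14.0 − 16.3 − 23.1 − 18.7 − 17.8 − 16.5 + 8.6 + 9.7 + 9.1 + 8.0 − 6.2 = 92.1%

92.1%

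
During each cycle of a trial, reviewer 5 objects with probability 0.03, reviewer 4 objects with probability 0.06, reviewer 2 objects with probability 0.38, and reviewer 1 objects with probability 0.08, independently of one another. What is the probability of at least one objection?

0.47990928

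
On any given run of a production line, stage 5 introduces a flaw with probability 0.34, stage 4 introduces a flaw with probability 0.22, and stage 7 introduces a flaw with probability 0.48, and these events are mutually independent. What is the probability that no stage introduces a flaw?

0.267696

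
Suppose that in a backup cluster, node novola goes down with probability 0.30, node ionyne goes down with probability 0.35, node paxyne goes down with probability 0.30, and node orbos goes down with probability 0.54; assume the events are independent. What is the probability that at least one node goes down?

P(none) = (1 − 0.30) × (1 − 0.35) × (1 − 0.30) × (1 − 0.54) = 0.70 × 0.65 × 0.70 × 0.46 = 0.14651
P(at least one) = 1 − 0.14651 = 0.85349

0.85349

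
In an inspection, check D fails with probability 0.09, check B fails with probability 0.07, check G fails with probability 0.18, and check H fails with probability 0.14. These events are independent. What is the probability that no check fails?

0.59681076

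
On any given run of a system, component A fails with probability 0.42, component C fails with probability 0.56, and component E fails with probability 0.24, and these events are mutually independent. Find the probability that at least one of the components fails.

Independence gives P(none) = ∏(1 − pᵢ).
P(none) = (1 − 0.42) × (1 − 0.56) × (1 − 0.24) = 0.58 × 0.44 × 0.76 = 0.193952
P(at least one) = 1 − 0.193952 = 0.806048

0.806048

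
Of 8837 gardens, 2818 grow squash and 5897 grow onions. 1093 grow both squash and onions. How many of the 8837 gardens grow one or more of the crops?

7622

|at least one| = 2818 + 5897 − 1093 = 7622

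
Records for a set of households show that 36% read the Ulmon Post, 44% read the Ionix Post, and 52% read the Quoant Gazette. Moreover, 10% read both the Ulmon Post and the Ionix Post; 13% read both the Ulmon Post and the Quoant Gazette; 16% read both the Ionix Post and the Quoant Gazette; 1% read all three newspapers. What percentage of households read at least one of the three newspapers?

Apply inclusion-exclusion:
P(≥1) = 36 + 44 + 52 − 10 − 13 − 16 + 1 = 94%

94%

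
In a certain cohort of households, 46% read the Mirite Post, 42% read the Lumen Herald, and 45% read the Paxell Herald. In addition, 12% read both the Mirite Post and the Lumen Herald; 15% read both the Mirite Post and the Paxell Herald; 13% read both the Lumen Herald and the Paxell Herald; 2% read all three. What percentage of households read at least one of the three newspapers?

Apply inclusion-exclusion:
P(at least one) = 46 + 42 + 45 − 12 − 15 − 13 + 2 = 95%

95%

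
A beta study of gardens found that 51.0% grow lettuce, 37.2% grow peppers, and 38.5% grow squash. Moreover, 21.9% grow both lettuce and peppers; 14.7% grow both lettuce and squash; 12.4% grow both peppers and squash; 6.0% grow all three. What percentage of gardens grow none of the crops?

16.3%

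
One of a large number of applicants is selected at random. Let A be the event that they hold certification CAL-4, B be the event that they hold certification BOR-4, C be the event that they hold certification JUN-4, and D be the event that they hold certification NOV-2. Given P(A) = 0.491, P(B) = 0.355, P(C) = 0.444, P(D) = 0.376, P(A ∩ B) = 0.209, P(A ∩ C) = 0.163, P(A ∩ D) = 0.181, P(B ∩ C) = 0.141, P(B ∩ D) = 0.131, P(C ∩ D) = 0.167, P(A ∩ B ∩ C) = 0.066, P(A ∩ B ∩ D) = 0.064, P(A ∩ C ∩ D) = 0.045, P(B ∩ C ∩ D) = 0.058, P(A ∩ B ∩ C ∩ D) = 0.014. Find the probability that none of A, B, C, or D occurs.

P(A ∪ B ∪ C ∪ D) = 0.491 + 0.355 + 0.444 + 0.376 − 0.209 − 0.163 − 0.181 − 0.141 − 0.131 − 0.167 + 0.066 + 0.064 + 0.045 + 0.058 − 0.014 = 0.893
P(none) = 1 − 0.893 = 0.107

0.107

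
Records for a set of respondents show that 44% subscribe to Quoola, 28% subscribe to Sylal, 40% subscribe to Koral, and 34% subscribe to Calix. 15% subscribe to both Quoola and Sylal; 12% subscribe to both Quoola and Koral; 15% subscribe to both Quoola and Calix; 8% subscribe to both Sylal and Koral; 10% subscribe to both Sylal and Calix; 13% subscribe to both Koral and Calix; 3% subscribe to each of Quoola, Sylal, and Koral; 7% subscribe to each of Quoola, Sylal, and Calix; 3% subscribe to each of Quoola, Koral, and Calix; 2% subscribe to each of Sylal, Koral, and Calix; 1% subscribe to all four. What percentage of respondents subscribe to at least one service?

P(at least one) = 44 + 28 + 40 + 34 − 15 − 12 − 15 − 8 − 10 − 13 + 3 + 7 + 3 + 2 − 1 = 87%

87%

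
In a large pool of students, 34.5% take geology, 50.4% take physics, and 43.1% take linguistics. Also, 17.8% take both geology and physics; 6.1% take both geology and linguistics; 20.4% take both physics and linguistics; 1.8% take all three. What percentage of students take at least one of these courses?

P(at least one) = 34.5 + 50.4 + 43.1 − 17.8 − 6.1 − 20.4 + 1.8 = 85.5%

85.5%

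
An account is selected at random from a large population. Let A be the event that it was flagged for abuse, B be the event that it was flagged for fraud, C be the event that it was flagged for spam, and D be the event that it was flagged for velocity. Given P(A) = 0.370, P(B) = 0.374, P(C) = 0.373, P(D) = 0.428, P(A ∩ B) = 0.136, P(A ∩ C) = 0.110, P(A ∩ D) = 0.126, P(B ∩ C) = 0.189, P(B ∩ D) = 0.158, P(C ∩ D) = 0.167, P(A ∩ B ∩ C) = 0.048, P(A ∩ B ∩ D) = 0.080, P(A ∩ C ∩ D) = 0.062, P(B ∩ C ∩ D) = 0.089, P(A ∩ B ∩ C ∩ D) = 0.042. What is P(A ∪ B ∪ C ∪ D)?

Inclusion–exclusion gives
P(A ∪ B ∪ C ∪ D) = 0.370 + 0.374 + 0.373 + 0.428 − 0.136 − 0.110 − 0.126 − 0.189 − 0.158 − 0.167 + 0.048 + 0.080 + 0.062 + 0.089 − 0.042 = 0.896

0.896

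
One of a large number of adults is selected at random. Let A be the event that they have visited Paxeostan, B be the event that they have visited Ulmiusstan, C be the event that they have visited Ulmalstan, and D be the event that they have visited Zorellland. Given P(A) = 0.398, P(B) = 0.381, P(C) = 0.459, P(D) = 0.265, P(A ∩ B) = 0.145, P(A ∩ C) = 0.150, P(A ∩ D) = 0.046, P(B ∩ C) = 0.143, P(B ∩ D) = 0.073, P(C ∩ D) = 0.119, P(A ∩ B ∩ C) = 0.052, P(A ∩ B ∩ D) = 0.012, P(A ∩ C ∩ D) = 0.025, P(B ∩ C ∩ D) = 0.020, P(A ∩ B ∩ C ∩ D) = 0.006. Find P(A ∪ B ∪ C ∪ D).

Apply inclusion-exclusion:
P(A ∪ B ∪ C ∪ D) = 0.398 + 0.381 + 0.459 + 0.265 − 0.145 − 0.150 − 0.046 − 0.143 − 0.073 − 0.119 + 0.052 + 0.012 + 0.025 + 0.020 − 0.006 = 0.930

0.930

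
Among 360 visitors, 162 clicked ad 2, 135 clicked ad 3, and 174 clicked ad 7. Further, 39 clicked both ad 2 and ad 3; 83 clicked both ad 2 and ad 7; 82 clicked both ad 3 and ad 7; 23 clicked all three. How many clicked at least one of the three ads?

290

Inclusion–exclusion gives
|union| = 162 + 135 + 174 − 39 − 83 − 82 + 23 = 290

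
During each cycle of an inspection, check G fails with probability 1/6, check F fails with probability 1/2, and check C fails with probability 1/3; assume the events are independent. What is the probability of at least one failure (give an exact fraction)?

13/18

P(none) = (1 − 1/6) × (1 − 1/2) × (1 − 1/3) = 5/6 × 1/2 × 2/3 = 5/18
P(at least one) = 1 − 5/18 = 13/18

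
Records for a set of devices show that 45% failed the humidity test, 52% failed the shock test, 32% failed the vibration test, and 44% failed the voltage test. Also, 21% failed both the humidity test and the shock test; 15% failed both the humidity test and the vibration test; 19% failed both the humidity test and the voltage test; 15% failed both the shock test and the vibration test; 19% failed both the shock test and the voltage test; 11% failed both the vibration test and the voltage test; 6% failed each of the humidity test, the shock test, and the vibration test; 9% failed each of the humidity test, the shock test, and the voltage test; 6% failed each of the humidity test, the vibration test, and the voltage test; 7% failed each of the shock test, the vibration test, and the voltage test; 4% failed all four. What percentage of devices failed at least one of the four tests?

By inclusion–exclusion:
P(union) = 45 + 52 + 32 + 44 − 21 − 15 − 19 − 15 − 19 − 11 + 6 + 9 + 6 + 7 − 4 = 97%

97%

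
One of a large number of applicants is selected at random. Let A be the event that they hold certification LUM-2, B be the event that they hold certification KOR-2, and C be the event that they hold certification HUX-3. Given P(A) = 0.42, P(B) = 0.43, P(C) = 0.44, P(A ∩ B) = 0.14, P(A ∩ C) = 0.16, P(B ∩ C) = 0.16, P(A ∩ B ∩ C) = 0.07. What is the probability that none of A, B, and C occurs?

0.10

By inclusion–exclusion:
P(A ∪ B ∪ C) = 0.42 + 0.43 + 0.44 − 0.14 − 0.16 − 0.16 + 0.07 = 0.90
P(none) = 1 − 0.90 = 0.10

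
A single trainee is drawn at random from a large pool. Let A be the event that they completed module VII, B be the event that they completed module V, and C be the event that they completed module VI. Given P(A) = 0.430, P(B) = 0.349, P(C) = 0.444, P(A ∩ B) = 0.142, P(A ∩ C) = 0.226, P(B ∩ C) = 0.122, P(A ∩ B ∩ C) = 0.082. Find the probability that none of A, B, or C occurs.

0.185

P(A ∪ B ∪ C) = 0.430 + 0.349 + 0.444 − 0.142 − 0.226 − 0.122 + 0.082 = 0.815
P(none) = 1 − 0.815 = 0.185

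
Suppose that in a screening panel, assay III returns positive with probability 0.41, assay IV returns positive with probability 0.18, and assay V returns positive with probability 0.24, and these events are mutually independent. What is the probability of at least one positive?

0.632312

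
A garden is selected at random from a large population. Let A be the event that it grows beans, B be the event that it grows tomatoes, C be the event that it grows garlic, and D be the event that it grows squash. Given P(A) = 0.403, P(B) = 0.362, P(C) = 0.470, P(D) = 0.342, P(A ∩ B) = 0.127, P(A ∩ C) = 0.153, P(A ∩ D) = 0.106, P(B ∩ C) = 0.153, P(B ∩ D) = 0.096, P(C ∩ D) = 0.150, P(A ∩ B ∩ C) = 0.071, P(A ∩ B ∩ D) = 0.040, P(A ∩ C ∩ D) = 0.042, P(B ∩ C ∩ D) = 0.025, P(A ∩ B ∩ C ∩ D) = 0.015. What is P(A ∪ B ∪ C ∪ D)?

0.955

Inclusion–exclusion gives
P(A ∪ B ∪ C ∪ D) = 0.403 + 0.362 + 0.470 + 0.342 − 0.127 − 0.153 − 0.106 − 0.153 − 0.096 − 0.150 + 0.071 + 0.040 + 0.042 + 0.025 − 0.015 = 0.955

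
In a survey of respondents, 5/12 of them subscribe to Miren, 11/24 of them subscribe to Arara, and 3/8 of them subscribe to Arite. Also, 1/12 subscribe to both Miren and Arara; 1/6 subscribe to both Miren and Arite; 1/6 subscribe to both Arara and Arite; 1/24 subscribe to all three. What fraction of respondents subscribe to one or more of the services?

Using inclusion–exclusion:
P(≥1) = 5/12 + 11/24 + 3/8 − 1/12 − 1/6 − 1/6 + 1/24 = 7/8

7/8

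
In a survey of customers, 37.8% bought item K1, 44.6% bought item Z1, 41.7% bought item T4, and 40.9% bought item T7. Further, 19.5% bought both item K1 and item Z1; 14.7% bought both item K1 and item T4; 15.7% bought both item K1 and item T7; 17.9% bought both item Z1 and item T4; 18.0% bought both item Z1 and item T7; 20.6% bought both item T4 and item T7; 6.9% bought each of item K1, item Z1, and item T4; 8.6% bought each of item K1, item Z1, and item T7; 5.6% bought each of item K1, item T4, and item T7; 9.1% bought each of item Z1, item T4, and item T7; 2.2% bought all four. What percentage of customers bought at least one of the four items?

86.6%

By inclusion–exclusion:
P(at least one) = 37.8 + 44.6 + 41.7 + 40.9 − 19.5 − 14.7 − 15.7 − 17.9 − 18.0 − 20.6 + 6.9 + 8.6 + 5.6 + 9.1 − 2.2 = 86.6%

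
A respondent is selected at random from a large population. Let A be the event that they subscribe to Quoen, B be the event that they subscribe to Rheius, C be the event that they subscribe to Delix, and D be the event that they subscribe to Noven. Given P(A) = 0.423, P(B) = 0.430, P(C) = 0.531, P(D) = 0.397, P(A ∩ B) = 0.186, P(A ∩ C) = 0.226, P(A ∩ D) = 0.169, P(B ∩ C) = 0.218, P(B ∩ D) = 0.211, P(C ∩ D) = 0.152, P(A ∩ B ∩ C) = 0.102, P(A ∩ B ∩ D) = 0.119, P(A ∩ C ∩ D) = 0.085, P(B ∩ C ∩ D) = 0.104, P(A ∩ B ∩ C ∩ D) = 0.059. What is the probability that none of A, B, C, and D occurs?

0.030

P(A ∪ B ∪ C ∪ D) = 0.423 + 0.430 + 0.531 + 0.397 − 0.186 − 0.226 − 0.169 − 0.218 − 0.211 − 0.152 + 0.102 + 0.119 + 0.085 + 0.104 − 0.059 = 0.970
P(none) = 1 − 0.970 = 0.030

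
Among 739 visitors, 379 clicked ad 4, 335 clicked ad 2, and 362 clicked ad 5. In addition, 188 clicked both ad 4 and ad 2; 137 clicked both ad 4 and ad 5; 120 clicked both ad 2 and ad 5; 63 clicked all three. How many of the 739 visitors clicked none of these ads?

|union| = 379 + 335 + 362 − 188 − 137 − 120 + 63 = 694
None: 739 − 694 = 45

45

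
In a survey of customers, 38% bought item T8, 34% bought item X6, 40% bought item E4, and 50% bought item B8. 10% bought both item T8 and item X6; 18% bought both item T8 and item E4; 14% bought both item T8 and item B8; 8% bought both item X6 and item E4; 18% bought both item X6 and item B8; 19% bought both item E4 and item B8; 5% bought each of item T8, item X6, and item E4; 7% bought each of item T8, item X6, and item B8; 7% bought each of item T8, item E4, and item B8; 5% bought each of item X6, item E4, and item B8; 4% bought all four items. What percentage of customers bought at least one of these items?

95%

P(≥1) = 38 + 34 + 40 + 50 − 10 − 18 − 14 − 8 − 18 − 19 + 5 + 7 + 7 + 5 − 4 = 95%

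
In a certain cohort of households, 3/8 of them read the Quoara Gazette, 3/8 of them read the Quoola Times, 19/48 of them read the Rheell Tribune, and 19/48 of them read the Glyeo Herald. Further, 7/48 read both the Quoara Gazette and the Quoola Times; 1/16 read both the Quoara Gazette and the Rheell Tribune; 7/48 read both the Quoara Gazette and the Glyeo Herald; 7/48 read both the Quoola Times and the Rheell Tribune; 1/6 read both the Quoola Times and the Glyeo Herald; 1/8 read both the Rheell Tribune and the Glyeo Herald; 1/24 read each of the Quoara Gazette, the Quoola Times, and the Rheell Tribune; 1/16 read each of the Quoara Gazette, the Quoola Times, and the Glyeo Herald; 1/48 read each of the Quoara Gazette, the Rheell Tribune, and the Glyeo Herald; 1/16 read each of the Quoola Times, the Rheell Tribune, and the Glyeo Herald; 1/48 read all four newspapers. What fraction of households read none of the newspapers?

1/12

P(union) = 3/8 + 3/8 + 19/48 + 19/48 − 7/48 − 1/16 − 7/48 − 7/48 − 1/6 − 1/8 + 1/24 + 1/16 + 1/48 + 1/16 − 1/48 = 11/12
P(none) = 1 − 11/12 = 1/12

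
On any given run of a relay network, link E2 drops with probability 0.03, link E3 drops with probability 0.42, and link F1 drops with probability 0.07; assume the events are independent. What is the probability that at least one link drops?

P(none) = (1 − 0.03) × (1 − 0.42) × (1 − 0.07) = 0.97 × 0.58 × 0.93 = 0.523218
P(at least one) = 1 − 0.523218 = 0.476782

0.476782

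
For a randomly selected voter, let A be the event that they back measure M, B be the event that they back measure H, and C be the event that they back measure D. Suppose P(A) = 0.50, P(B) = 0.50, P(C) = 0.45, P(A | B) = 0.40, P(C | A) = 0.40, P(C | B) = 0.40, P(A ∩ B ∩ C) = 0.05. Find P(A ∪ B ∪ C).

0.90

P(A ∩ B) = P(B)·P(A|B) = 0.50 × 0.40 = 0.20
P(A ∩ C) = P(A)·P(C|A) = 0.50 × 0.40 = 0.20
P(B ∩ C) = P(B)·P(C|B) = 0.50 × 0.40 = 0.20
By inclusion–exclusion:
P(A ∪ B ∪ C) = 0.50 + 0.50 + 0.45 − 0.20 − 0.20 − 0.20 + 0.05 = 0.90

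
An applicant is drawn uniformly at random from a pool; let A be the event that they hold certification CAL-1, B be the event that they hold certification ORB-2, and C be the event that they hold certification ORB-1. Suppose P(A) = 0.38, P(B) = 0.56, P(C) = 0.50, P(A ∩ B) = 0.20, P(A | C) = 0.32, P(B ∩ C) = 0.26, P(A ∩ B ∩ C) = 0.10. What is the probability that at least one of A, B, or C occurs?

0.92

P(A ∩ C) = P(C)·P(A|C) = 0.50 × 0.32 = 0.16
Apply inclusion-exclusion:
P(A ∪ B ∪ C) = 0.38 + 0.56 + 0.50 − 0.20 − 0.16 − 0.26 + 0.10 = 0.92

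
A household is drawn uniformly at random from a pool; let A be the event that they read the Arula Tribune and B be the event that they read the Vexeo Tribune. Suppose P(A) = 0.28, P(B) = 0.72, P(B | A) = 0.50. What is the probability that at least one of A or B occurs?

P(A ∩ B) = P(A)·P(B|A) = 0.28 × 0.50 = 0.14
By inclusion-exclusion,
P(A ∪ B) = 0.28 + 0.72 − 0.14 = 0.86

0.86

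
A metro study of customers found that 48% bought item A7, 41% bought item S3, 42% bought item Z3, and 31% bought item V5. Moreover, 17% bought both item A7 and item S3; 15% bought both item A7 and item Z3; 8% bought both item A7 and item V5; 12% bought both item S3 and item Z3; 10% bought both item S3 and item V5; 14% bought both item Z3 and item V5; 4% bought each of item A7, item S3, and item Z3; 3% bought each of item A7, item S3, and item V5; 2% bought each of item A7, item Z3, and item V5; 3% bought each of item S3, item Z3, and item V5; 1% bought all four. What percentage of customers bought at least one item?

97%

P(union) = 48 + 41 + 42 + 31 − 17 − 15 − 8 − 12 − 10 − 14 + 4 + 3 + 2 + 3 − 1 = 97%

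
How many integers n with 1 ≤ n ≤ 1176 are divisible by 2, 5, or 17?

Inclusion–exclusion gives
588 + 235 + 69 − 117 − 34 − 13 + 6 = 734

734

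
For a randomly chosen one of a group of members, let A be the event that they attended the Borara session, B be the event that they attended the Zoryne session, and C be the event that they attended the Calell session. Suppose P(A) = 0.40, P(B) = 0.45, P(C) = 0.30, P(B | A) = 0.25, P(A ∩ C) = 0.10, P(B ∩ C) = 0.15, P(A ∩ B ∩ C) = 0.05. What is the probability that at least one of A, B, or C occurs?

0.85

P(A ∩ B) = P(A)·P(B|A) = 0.40 × 0.25 = 0.10
P(A ∪ B ∪ C) = 0.40 + 0.45 + 0.30 − 0.10 − 0.10 − 0.15 + 0.05 = 0.85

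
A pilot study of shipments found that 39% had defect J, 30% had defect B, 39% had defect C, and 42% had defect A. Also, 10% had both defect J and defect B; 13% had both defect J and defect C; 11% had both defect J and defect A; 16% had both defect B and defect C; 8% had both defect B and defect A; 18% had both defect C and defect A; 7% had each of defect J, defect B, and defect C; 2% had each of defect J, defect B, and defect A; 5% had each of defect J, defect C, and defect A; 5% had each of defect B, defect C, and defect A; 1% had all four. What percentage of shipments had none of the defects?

8%

P(≥1) = 39 + 30 + 39 + 42 − 10 − 13 − 11 − 16 − 8 − 18 + 7 + 2 + 5 + 5 − 1 = 92%
P(none) = 100% − 92% = 8%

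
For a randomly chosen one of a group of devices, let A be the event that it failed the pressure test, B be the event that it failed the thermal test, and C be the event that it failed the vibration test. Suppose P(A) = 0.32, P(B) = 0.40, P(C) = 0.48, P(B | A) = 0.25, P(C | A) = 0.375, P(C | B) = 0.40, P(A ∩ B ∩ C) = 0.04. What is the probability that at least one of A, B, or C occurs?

P(A ∩ B) = P(A)·P(B|A) = 0.32 × 0.25 = 0.08
P(A ∩ C) = P(A)·P(C|A) = 0.32 × 0.375 = 0.12
P(B ∩ C) = P(B)·P(C|B) = 0.40 × 0.40 = 0.16
Using inclusion–exclusion:
P(A ∪ B ∪ C) = 0.32 + 0.40 + 0.48 − 0.08 − 0.12 − 0.16 + 0.04 = 0.88

0.88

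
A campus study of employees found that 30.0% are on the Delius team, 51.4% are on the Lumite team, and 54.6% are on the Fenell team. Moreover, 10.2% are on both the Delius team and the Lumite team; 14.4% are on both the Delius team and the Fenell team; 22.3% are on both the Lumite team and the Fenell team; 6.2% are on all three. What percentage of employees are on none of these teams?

4.7%

Inclusion–exclusion gives
P(union) = 30.0 + 51.4 + 54.6 − 10.2 − 14.4 − 22.3 + 6.2 = 95.3%
P(none) = 100% − 95.3% = 4.7%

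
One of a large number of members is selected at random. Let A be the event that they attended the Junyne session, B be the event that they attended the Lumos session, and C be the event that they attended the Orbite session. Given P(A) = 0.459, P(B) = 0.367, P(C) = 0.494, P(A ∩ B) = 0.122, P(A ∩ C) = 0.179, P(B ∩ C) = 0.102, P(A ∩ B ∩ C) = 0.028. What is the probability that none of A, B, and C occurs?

0.055

Apply inclusion-exclusion:
P(A ∪ B ∪ C) = 0.459 + 0.367 + 0.494 − 0.122 − 0.179 − 0.102 + 0.028 = 0.945
P(none) = 1 − 0.945 = 0.055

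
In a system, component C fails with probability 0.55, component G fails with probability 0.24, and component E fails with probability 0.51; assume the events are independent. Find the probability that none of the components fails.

Independence gives P(none) = ∏(1 − pᵢ).
P(none) = (1 − 0.55) × (1 − 0.24) × (1 − 0.51) = 0.45 × 0.76 × 0.49 = 0.16758

0.16758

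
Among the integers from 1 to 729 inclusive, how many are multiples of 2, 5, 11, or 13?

483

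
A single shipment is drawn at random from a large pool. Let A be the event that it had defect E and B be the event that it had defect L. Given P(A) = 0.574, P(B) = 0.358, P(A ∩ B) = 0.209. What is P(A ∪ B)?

Apply inclusion-exclusion:
P(A ∪ B) = 0.574 + 0.358 − 0.209 = 0.723

0.723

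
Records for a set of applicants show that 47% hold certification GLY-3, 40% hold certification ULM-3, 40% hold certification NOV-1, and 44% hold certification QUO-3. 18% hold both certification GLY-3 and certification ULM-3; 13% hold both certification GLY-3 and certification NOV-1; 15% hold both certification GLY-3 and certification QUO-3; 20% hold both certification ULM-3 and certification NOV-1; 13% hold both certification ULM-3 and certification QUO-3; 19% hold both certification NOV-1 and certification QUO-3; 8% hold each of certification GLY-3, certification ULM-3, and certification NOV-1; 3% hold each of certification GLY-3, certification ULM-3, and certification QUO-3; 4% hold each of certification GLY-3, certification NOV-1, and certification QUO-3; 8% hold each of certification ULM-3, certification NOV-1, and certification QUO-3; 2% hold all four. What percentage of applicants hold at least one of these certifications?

P(at least one) = 47 + 40 + 40 + 44 − 18 − 13 − 15 − 20 − 13 − 19 + 8 + 3 + 4 + 8 − 2 = 94%

94%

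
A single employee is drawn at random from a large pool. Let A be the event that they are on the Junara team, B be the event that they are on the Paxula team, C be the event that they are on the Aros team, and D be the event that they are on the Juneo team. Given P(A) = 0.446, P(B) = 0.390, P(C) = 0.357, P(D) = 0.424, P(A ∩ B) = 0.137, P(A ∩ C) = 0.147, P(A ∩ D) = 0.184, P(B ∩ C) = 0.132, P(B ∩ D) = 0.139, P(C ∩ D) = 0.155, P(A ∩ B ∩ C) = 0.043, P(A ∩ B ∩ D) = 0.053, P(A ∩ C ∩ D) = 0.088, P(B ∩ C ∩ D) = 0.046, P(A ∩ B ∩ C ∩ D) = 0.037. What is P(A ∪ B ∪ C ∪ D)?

P(A ∪ B ∪ C ∪ D) = 0.446 + 0.390 + 0.357 + 0.424 − 0.137 − 0.147 − 0.184 − 0.132 − 0.139 − 0.155 + 0.043 + 0.053 + 0.088 + 0.046 − 0.037 = 0.916

0.916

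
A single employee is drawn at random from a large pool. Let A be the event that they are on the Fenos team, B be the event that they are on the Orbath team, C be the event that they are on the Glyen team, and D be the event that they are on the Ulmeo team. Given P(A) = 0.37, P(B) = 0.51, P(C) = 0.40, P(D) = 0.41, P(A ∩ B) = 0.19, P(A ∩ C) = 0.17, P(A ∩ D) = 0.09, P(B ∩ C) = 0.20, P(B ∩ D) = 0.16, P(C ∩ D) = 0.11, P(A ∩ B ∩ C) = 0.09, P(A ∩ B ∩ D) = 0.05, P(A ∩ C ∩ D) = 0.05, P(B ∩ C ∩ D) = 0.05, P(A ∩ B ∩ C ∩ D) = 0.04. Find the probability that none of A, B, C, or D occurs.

By inclusion–exclusion:
P(A ∪ B ∪ C ∪ D) = 0.37 + 0.51 + 0.40 + 0.41 − 0.19 − 0.17 − 0.09 − 0.20 − 0.16 − 0.11 + 0.09 + 0.05 + 0.05 + 0.05 − 0.04 = 0.97
P(none) = 1 − 0.97 = 0.03

0.03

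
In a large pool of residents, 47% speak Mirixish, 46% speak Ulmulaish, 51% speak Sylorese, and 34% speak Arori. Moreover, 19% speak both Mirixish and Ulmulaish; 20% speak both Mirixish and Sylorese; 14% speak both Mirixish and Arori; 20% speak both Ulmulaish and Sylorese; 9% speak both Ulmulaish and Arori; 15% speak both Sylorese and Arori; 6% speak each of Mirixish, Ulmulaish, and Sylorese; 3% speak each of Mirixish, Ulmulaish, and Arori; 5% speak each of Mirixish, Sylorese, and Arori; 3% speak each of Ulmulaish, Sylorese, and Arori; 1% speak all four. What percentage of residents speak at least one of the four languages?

97%

By inclusion-exclusion,
P(union) = 47 + 46 + 51 + 34 − 19 − 20 − 14 − 20 − 9 − 15 + 6 + 3 + 5 + 3 − 1 = 97%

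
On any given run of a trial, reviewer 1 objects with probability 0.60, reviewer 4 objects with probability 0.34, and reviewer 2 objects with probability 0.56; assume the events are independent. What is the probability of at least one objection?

P(none) = (1 − 0.60) × (1 − 0.34) × (1 − 0.56) = 0.40 × 0.66 × 0.44 = 0.11616
P(at least one) = 1 − 0.11616 = 0.88384

0.88384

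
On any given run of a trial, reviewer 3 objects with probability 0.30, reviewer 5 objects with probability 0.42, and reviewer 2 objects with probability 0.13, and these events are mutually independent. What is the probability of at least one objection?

0.64678

Since the events are independent, P(none) is the product of the individual non-occurrence probabilities.
P(none) = (1 − 0.30) × (1 − 0.42) × (1 − 0.13) = 0.70 × 0.58 × 0.87 = 0.35322
P(at least one) = 1 − 0.35322 = 0.64678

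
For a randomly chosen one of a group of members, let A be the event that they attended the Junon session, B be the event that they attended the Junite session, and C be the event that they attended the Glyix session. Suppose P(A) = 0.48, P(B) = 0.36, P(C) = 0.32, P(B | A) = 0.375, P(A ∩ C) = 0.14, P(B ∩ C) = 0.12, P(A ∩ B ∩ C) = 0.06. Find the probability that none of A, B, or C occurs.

0.22

P(A ∩ B) = P(A)·P(B|A) = 0.48 × 0.375 = 0.18
Using inclusion–exclusion:
P(A ∪ B ∪ C) = 0.48 + 0.36 + 0.32 − 0.18 − 0.14 − 0.12 + 0.06 = 0.78
P(none) = 1 − 0.78 = 0.22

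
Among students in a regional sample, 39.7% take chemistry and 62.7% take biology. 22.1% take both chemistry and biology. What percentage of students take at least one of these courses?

80.3%

By inclusion-exclusion,
P(≥1) = 39.7 + 62.7 − 22.1 = 80.3%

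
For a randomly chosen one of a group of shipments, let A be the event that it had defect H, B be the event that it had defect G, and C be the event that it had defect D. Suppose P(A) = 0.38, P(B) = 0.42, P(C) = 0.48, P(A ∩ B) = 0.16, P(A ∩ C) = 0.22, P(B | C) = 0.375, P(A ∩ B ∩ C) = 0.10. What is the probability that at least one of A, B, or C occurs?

P(B ∩ C) = P(C)·P(B|C) = 0.48 × 0.375 = 0.18
P(A ∪ B ∪ C) = 0.38 + 0.42 + 0.48 − 0.16 − 0.22 − 0.18 + 0.10 = 0.82

0.82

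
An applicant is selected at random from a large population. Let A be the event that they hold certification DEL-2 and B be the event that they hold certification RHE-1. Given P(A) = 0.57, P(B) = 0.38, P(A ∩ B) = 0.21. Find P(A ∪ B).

P(A ∪ B) = 0.57 + 0.38 − 0.21 = 0.74

0.74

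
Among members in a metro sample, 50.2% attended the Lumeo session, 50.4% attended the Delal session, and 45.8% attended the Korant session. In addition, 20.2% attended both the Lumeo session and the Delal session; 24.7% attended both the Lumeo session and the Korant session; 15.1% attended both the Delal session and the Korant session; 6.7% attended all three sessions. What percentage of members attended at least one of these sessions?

93.1%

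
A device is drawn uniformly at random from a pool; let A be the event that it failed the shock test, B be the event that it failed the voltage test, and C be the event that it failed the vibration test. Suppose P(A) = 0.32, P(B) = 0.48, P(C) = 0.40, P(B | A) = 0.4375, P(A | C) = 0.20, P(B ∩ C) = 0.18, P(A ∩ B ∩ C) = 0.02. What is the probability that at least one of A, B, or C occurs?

P(A ∩ B) = P(A)·P(B|A) = 0.32 × 0.4375 = 0.14
P(A ∩ C) = P(C)·P(A|C) = 0.40 × 0.20 = 0.08
By inclusion–exclusion:
P(A ∪ B ∪ C) = 0.32 + 0.48 + 0.40 − 0.14 − 0.08 − 0.18 + 0.02 = 0.82

0.82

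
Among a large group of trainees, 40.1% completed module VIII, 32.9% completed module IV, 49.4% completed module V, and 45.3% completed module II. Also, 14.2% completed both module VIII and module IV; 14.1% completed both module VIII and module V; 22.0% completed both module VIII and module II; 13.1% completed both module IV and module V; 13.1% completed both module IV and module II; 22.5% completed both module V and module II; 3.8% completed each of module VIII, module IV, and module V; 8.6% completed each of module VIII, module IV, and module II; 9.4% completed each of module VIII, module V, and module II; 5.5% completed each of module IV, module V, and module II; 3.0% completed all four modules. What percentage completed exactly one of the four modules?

P(exactly one) = 40.1 + 32.9 + 49.4 + 45.3 − 2·14.2 − 2·14.1 − 2·22.0 − 2·13.1 − 2·13.1 − 2·22.5 + 3·3.8 + 3·8.6 + 3·9.4 + 3·5.5 − 4·3.0 = 39.6%

39.6%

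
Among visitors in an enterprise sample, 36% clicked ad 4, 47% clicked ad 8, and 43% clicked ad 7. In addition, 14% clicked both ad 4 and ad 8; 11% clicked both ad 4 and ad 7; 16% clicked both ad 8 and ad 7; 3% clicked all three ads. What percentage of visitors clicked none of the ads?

P(union) = 36 + 47 + 43 − 14 − 11 − 16 + 3 = 88%
P(none) = 100% − 88% = 12%

12%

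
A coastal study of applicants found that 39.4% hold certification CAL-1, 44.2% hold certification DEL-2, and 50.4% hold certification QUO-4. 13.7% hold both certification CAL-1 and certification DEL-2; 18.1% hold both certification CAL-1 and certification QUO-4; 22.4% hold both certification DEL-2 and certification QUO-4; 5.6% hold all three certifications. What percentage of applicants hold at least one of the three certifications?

85.4%

P(≥1) = 39.4 + 44.2 + 50.4 − 13.7 − 18.1 − 22.4 + 5.6 = 85.4%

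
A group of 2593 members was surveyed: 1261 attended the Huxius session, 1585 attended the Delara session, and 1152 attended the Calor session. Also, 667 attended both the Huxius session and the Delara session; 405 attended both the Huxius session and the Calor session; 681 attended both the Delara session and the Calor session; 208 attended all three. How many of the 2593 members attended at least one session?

2453

Inclusion–exclusion gives
|at least one| = 1261 + 1585 + 1152 − 667 − 405 − 681 + 208 = 2453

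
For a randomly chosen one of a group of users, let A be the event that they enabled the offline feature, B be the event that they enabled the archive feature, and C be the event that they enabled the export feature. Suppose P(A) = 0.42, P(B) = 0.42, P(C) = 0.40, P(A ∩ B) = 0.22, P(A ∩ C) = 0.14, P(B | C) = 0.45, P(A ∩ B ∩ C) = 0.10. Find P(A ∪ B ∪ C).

0.80

P(B ∩ C) = P(C)·P(B|C) = 0.40 × 0.45 = 0.18
P(A ∪ B ∪ C) = 0.42 + 0.42 + 0.40 − 0.22 − 0.14 − 0.18 + 0.10 = 0.80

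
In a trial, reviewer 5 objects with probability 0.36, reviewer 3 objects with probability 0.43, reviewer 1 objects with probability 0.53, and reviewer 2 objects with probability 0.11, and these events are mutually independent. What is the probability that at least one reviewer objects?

0.84740416

Since the events are independent, P(none) is the product of the individual non-occurrence probabilities.
P(none) = (1 − 0.36) × (1 − 0.43) × (1 − 0.53) × (1 − 0.11) = 0.64 × 0.57 × 0.47 × 0.89 = 0.15259584
P(at least one) = 1 − 0.15259584 = 0.84740416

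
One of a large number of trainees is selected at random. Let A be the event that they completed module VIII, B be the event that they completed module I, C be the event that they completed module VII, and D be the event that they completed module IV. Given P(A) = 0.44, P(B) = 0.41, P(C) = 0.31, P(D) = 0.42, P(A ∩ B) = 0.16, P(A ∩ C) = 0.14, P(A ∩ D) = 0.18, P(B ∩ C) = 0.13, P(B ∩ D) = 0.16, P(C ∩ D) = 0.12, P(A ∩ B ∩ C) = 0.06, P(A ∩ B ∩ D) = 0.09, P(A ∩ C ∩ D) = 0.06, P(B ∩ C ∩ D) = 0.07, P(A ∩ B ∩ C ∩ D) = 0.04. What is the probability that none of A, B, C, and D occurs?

0.07

Apply inclusion-exclusion:
P(A ∪ B ∪ C ∪ D) = 0.44 + 0.41 + 0.31 + 0.42 − 0.16 − 0.14 − 0.18 − 0.13 − 0.16 − 0.12 + 0.06 + 0.09 + 0.06 + 0.07 − 0.04 = 0.93
P(none) = 1 − 0.93 = 0.07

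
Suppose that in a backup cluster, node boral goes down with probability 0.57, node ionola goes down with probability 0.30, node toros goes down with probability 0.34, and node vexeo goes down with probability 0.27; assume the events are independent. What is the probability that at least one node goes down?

0.8549782

P(none) = (1 − 0.57) × (1 − 0.30) × (1 − 0.34) × (1 − 0.27) = 0.43 × 0.70 × 0.66 × 0.73 = 0.1450218
P(at least one) = 1 − 0.1450218 = 0.8549782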